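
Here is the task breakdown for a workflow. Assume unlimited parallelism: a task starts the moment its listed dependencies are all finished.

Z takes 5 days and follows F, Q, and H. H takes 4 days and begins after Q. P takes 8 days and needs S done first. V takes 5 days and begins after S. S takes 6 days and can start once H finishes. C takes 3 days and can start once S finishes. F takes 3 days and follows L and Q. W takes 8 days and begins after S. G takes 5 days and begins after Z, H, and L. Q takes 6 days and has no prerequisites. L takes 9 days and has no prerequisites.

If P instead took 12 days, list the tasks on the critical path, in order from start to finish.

Critical path before the change: Q→H→S→P = 6+4+6+8 = 24 giving 24 days.
Since P is critical, the +4 change carries straight to that chain (now 28 days).
That remains the longest chain; total 28 days.

Q, H, S, P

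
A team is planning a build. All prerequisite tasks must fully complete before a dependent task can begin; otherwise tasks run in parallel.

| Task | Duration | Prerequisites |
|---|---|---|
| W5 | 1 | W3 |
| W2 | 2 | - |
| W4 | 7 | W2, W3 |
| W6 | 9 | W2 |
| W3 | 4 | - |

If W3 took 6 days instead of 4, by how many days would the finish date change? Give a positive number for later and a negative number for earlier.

2

The binding path is W3→W4 = 4+7 = 11; finish at 11 days.
Since W3 is critical, the +2 change carries straight to that chain (now 13 days).
The critical path is still W3→W4; finish is now 13 days.
Change in finish: 13 − 11 = +2 days.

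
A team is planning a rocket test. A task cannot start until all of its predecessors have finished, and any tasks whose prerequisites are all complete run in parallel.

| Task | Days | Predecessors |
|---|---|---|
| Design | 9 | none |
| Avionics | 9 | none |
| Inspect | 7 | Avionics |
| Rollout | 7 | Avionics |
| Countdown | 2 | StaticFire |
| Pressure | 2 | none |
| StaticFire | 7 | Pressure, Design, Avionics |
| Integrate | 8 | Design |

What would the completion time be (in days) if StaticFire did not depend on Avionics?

18

Before: longest chain Design→StaticFire→Countdown = 9+7+2 = 18, finish 18.
Dropping Avionics→StaticFire doesn't change StaticFire's earliest start (9); another predecessor still binds.
The longest chain is now Design→StaticFire→Countdown = 9+7+2 = 18, so the schedule takes 18 days.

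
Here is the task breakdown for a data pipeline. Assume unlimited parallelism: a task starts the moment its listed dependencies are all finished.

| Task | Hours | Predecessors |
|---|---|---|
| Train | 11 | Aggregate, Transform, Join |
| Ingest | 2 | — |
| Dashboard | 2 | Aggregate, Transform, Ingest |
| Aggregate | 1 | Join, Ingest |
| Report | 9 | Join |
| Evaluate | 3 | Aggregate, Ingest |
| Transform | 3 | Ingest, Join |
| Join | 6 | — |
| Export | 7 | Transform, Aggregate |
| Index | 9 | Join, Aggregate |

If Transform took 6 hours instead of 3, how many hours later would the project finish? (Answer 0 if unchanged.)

3

The binding path is Join→Transform→Train = 6+3+11 = 20; finish at 20 hours.
Since Transform is critical, the +3 change carries straight to that chain (now 23 hours).
That remains the longest chain; total 23 hours.
Change in finish: 23 − 20 = +3 hours.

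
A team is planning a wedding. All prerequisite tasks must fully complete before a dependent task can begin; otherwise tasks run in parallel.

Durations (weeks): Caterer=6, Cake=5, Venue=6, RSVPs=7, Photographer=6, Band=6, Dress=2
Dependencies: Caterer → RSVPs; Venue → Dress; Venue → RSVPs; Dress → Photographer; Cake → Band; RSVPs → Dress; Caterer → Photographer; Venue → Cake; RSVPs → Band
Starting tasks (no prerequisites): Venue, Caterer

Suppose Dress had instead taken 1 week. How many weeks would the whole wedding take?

20

Baseline: Venue→RSVPs→Dress→Photographer = 6+7+2+6 = 21 → 21 weeks.
Dress is on the critical path; changing it to 1 makes that path 20 weeks.
That remains the longest chain; total 20 weeks.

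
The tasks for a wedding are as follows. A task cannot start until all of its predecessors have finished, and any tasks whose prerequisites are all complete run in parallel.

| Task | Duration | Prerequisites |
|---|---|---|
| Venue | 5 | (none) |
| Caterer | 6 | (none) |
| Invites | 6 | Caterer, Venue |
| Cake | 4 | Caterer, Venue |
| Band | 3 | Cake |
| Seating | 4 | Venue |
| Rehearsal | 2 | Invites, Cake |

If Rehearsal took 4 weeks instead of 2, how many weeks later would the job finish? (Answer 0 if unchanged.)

2

Baseline: Caterer→Invites→Rehearsal = 6+6+2 = 14 → 14 weeks.
Rehearsal is on the critical path; changing it to 4 makes that path 16 weeks.
The critical path is still Caterer→Invites→Rehearsal; finish is now 16 weeks.
Change in finish: 16 − 14 = +2 weeks.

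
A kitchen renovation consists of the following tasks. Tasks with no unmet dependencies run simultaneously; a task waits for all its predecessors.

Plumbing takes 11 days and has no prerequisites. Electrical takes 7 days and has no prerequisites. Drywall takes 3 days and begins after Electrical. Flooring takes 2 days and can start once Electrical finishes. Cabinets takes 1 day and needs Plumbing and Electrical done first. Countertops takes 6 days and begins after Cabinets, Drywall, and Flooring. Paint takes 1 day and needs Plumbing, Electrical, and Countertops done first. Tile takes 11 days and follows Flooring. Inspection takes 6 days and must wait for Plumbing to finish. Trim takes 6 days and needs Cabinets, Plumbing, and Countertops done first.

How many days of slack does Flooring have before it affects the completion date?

3

The longest chain is Plumbing→Cabinets→Countertops→Trim = 11+1+6+6 = 24; overall finish 24 days.
Flooring finishes as early as 9 and must finish by 12.
Float = 24 − 21 = 3.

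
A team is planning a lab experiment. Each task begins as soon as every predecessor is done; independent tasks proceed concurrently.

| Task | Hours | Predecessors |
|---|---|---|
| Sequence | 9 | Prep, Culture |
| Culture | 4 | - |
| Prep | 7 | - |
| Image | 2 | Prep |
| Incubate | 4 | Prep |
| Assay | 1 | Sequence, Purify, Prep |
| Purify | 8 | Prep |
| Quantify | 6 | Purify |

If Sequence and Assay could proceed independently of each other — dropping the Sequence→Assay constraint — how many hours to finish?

21

Before: longest chain Prep→Purify→Quantify = 7+8+6 = 21, finish 21.
Without Sequence→Assay, Assay's earliest start moves from 16 to 15.
The longest chain is now Prep→Purify→Quantify = 7+8+6 = 21, so the lab experiment takes 21 hours.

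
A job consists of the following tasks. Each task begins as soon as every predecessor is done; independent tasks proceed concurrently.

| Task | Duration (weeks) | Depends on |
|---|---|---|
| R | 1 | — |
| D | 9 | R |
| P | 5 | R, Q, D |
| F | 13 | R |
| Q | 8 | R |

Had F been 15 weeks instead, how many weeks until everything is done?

16

As given, the longest chain is R→D→P = 1+9+5 = 15, so the finish is 15 weeks.
F has 1 week of float (longest path through it is 14).
New critical path: R→F = 1+15 = 16 ⇒ 16 weeks.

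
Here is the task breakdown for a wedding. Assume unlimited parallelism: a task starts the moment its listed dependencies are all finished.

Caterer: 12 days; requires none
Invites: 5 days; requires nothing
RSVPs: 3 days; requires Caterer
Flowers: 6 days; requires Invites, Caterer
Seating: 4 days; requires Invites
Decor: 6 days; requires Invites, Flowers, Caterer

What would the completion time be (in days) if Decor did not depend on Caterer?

With the dependency in place, Caterer→Flowers→Decor = 12+6+6 = 24 sets the finish at 24 days.
Dropping Caterer→Decor doesn't change Decor's earliest start (18); another predecessor still binds.
After: Caterer→Flowers→Decor = 12+6+6 = 24 → 24 days.

24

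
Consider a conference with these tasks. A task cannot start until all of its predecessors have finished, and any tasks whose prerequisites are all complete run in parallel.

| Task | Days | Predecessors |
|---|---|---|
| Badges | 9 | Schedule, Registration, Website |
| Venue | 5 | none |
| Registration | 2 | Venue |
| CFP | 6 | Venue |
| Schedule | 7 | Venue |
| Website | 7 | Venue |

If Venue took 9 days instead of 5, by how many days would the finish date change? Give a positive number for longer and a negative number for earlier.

As given, the longest chain is Venue→Schedule→Badges = 5+7+9 = 21, so the finish is 21 days.
Venue is on the critical path; changing it to 9 makes that path 25 days.
The critical path is still Venue→Schedule→Badges; finish is now 25 days.
Change in finish: 25 − 21 = +4 days.

4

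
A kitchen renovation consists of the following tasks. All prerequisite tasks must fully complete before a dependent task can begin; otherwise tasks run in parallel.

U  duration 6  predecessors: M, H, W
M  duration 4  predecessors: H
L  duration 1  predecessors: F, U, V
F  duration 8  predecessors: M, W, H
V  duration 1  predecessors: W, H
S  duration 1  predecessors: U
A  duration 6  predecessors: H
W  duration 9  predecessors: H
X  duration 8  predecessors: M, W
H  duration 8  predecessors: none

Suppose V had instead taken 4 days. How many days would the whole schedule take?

26

Critical path before the change: H→W→F→L = 8+9+8+1 = 26 giving 26 days.
V is off the critical path — its longest chain is 19 days, giving 7 of slack.
That remains the longest chain; total 26 days.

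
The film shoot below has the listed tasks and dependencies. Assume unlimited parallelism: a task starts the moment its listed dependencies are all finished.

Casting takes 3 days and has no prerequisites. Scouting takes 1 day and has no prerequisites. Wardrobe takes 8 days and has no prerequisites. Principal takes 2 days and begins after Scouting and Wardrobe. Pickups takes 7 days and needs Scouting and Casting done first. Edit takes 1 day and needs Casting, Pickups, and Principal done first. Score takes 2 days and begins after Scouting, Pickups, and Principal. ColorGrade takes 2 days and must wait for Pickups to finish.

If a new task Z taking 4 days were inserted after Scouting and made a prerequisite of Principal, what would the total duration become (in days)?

12

Originally the plan takes 12 days.
With Z inserted, Principal now waits for max(Scouting, Wardrobe, Z).
New critical path: Casting→Pickups→Score = 3+7+2 = 12 ⇒ 12 days.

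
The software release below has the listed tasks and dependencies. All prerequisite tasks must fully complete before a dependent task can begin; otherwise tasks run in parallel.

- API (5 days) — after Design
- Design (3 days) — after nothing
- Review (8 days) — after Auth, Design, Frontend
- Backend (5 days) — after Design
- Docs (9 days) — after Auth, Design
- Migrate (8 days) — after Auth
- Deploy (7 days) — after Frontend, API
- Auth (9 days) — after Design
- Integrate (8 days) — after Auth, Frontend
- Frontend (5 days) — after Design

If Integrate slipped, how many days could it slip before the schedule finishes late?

1

Design→Auth→Docs = 3+9+9 = 21 sets the makespan at 21 days.
Integrate finishes as early as 20 and must finish by 21.
Slack of Integrate = 13 − 12 = 1 day.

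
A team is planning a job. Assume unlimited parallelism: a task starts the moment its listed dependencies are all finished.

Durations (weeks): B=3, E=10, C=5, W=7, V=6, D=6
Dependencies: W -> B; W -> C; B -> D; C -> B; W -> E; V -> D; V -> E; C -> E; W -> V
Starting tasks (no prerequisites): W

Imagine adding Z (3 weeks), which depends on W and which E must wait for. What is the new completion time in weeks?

23

Originally the job takes 23 weeks.
With Z inserted, E now waits for max(V, W, C, Z).
New critical path: W→V→E = 7+6+10 = 23 ⇒ 23 weeks.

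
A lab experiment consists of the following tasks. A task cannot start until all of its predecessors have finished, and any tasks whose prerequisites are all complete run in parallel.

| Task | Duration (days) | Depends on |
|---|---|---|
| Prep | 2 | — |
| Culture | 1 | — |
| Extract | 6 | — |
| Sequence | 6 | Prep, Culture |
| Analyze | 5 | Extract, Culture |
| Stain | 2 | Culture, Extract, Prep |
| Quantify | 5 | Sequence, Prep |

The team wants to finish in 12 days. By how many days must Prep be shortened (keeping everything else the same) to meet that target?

Current finish: 13 days; target: 12.
Prep is on every critical path, so each day cut from Prep cuts the finish by one (this holds down to a finish of 12).
Need 13 − 12 = 1 day off Prep → Prep becomes 1 day, finish becomes 12.

1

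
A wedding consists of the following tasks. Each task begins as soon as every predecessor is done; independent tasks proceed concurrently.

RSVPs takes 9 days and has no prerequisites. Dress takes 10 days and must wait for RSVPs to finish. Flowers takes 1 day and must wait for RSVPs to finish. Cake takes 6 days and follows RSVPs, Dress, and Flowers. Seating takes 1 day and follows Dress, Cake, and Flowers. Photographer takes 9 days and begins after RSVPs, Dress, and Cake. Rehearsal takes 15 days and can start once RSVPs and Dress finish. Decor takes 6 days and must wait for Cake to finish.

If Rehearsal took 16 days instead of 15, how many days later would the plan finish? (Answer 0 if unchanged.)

Baseline: RSVPs→Dress→Rehearsal = 9+10+15 = 34 → 34 days.
Rehearsal is on the critical path; changing it to 16 makes that path 35 days.
The critical path is still RSVPs→Dress→Rehearsal; finish is now 35 days.
Change in finish: 35 − 34 = +1 days.

1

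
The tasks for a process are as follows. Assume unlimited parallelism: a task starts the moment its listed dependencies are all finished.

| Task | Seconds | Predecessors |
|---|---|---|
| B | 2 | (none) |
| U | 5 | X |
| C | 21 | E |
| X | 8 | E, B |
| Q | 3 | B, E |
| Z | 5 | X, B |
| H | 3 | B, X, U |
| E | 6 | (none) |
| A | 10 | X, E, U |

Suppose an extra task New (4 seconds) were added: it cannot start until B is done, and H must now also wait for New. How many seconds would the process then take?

29

Originally the process takes 29 seconds.
With New inserted, H now waits for max(B, X, U, New).
New critical path: E→X→U→A = 6+8+5+10 = 29 ⇒ 29 seconds.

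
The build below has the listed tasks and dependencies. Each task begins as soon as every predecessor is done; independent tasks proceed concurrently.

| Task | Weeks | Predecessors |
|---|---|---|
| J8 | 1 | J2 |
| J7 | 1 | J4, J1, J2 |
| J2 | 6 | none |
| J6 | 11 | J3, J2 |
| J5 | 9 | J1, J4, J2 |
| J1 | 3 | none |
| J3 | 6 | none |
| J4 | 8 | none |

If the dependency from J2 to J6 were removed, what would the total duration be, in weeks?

Before: longest chain J2→J6 = 6+11 = 17, finish 17.
Dropping J2→J6 doesn't change J6's earliest start (6); another predecessor still binds.
After: J3→J6 = 6+11 = 17 → 17 weeks.

17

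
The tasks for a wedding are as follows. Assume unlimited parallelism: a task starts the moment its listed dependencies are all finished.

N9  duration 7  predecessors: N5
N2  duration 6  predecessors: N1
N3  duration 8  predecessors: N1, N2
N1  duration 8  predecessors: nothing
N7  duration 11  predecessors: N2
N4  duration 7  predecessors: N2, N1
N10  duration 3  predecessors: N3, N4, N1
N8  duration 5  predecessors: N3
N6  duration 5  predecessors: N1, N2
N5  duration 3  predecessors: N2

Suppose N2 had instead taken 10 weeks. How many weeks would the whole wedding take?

Critical path before the change: N1→N2→N3→N8 = 8+6+8+5 = 27 giving 27 weeks.
Since N2 is critical, the +4 change carries straight to that chain (now 31 weeks).
The critical path is still N1→N2→N3→N8; finish is now 31 weeks.

31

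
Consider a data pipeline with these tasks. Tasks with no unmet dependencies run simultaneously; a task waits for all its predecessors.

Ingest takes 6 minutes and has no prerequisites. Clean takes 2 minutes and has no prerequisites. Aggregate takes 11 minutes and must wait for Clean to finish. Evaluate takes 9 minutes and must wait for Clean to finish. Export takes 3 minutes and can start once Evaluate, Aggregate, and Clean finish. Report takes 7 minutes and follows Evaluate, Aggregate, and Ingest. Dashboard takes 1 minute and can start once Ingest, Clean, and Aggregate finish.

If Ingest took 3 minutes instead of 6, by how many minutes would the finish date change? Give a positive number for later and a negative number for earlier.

Critical path before the change: Clean→Aggregate→Report = 2+11+7 = 20 giving 20 minutes.
Ingest has 7 minutes of float (longest path through it is 13).
That remains the longest chain; total 20 minutes.
Change in finish: 20 − 20 = +0 minutes.

0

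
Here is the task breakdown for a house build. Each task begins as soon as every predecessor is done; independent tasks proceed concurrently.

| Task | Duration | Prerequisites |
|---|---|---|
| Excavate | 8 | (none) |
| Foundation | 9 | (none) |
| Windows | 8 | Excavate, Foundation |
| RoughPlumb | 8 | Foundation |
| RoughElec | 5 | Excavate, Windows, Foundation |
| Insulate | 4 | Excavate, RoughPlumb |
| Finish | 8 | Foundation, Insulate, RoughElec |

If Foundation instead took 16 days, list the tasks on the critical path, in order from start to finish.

Critical path before the change: Foundation→Windows→RoughElec→Finish = 9+8+5+8 = 30 giving 30 days.
Since Foundation is critical, the +7 change carries straight to that chain (now 37 days).
No other chain overtakes it, so the finish is 37 days.

Foundation, Windows, RoughElec, Finish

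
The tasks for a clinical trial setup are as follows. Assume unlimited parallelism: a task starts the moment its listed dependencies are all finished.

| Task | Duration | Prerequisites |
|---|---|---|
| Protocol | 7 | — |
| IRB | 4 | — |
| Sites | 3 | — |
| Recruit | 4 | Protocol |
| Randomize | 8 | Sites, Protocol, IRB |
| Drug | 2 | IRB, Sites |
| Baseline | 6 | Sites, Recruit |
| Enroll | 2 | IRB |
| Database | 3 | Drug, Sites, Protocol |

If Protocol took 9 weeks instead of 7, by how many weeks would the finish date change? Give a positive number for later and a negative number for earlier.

The binding path is Protocol→Recruit→Baseline = 7+4+6 = 17; finish at 17 weeks.
Protocol is on the critical path; changing it to 9 makes that path 19 weeks.
The critical path is still Protocol→Recruit→Baseline; finish is now 19 weeks.
Change in finish: 19 − 17 = +2 weeks.

2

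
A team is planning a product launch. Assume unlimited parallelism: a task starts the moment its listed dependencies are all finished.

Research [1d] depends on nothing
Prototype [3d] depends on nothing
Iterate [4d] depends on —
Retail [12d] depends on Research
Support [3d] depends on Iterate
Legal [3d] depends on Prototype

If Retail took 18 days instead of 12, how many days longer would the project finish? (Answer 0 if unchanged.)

6

The binding path is Research→Retail = 1+12 = 13; finish at 13 days.
Since Retail is critical, the +6 change carries straight to that chain (now 19 days).
The critical path is still Research→Retail; finish is now 19 days.
Change in finish: 19 − 13 = +6 days.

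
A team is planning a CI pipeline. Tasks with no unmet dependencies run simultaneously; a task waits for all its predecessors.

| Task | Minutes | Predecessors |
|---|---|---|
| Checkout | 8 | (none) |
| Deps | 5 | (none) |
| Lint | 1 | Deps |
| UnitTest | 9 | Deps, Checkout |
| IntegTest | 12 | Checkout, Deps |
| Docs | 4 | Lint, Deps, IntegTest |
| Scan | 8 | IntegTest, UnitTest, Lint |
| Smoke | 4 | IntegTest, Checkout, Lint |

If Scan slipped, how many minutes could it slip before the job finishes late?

0

Checkout→IntegTest→Scan = 8+12+8 = 28 sets the makespan at 28 minutes.
Longest path through Scan: 28 minutes (earliest finish 28, latest finish 28).
So Scan can slip 28 − 28 = 0 minutes.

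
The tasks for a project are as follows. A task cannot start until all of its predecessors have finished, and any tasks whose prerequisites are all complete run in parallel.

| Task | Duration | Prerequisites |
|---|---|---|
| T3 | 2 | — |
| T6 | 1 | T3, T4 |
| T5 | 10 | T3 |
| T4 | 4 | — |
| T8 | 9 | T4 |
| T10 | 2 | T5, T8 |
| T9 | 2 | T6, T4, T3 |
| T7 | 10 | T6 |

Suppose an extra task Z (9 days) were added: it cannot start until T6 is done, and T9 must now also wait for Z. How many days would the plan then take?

Originally the plan takes 15 days.
With Z inserted, T9 now waits for max(T6, T4, T3, Z).
New critical path: T4→T6→Z→T9 = 4+1+9+2 = 16 ⇒ 16 days.

16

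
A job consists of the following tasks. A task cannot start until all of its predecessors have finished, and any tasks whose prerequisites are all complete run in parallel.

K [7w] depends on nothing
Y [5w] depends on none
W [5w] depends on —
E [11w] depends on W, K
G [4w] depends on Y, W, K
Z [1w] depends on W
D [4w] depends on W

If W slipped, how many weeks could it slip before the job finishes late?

K→E = 7+11 = 18 sets the makespan at 18 weeks.
Longest path through W: 16 weeks (earliest finish 5, latest finish 7).
Slack of W = 2 − 0 = 2 weeks.

2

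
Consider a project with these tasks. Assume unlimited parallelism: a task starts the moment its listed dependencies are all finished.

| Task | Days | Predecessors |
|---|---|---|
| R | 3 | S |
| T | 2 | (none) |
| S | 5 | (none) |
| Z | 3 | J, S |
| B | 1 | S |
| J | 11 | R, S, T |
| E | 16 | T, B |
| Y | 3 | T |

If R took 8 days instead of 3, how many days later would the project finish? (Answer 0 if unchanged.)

5

Baseline: S→R→J→Z = 5+3+11+3 = 22 → 22 days.
R is on the critical path; changing it to 8 makes that path 27 days.
The critical path is still S→R→J→Z; finish is now 27 days.
Change in finish: 27 − 22 = +5 days.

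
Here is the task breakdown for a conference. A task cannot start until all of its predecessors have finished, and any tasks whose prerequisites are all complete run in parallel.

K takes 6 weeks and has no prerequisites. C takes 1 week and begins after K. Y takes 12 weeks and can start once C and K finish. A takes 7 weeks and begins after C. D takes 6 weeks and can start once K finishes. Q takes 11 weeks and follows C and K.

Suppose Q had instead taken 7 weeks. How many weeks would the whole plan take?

19

Critical path before the change: K→C→Y = 6+1+12 = 19 giving 19 weeks.
The longest path through Q is only 18 weeks, so Q has float 1.
No other chain overtakes it, so the finish is 19 weeks.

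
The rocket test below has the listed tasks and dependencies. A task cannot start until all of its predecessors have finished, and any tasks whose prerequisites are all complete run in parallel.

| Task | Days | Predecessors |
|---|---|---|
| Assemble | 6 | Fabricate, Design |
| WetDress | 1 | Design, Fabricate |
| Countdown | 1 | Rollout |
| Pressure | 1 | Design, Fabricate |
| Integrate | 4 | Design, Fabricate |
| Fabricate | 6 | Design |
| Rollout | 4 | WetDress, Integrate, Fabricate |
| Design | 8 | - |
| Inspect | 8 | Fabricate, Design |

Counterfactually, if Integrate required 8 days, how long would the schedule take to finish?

27

Baseline: Design→Fabricate→Integrate→Rollout→Countdown = 8+6+4+4+1 = 23 → 23 days.
Since Integrate is critical, the +4 change carries straight to that chain (now 27 days).
The critical path is still Design→Fabricate→Integrate→Rollout→Countdown; finish is now 27 days.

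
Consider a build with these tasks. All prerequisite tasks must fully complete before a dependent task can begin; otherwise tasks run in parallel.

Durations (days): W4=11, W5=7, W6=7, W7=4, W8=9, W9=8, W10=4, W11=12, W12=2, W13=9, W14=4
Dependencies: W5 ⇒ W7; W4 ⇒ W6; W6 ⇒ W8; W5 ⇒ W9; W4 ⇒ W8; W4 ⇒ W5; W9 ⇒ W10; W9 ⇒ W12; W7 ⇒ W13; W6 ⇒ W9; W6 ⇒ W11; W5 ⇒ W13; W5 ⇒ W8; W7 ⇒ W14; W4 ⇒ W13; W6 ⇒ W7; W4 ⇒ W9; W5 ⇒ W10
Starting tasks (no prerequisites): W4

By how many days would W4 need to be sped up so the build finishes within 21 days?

10

Current finish: 31 days; target: 21.
W4 is on every critical path, so each day cut from W4 cuts the finish by one (this holds down to a finish of 21).
Need 31 − 21 = 10 days off W4 → W4 becomes 1 day, finish becomes 21.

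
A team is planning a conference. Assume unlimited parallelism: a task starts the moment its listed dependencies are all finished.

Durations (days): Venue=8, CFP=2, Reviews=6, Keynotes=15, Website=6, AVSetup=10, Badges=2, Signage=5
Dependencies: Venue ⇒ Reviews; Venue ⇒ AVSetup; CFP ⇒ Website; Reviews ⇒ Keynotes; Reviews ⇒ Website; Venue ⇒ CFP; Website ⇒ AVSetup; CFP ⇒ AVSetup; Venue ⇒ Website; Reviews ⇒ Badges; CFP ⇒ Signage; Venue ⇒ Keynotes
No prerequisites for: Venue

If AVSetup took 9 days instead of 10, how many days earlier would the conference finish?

1

As given, the longest chain is Venue→Reviews→Website→AVSetup = 8+6+6+10 = 30, so the finish is 30 days.
Since AVSetup is critical, the -1 change carries straight to that chain (now 29 days).
New critical path: Venue→Reviews→Keynotes = 8+6+15 = 29 ⇒ 29 days.
Change in finish: 29 − 30 = -1 days.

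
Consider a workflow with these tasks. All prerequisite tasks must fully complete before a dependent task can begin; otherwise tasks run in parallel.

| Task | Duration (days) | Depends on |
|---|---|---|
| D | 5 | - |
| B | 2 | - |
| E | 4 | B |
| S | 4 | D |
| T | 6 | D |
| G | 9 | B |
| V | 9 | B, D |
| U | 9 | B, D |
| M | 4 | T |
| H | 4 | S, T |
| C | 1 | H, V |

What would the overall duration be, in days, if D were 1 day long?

12

Actual critical path: D→T→H→C = 5+6+4+1 = 16 ⇒ 16 days.
D lies on that path, so at 1 day the path becomes 12 days.
No other chain overtakes it, so the finish is 12 days.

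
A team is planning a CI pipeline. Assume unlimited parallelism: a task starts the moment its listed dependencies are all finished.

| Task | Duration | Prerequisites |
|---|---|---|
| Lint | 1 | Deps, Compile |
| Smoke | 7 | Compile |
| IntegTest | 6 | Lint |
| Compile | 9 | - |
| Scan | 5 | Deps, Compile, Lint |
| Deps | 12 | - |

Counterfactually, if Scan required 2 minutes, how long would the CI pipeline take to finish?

Actual critical path: Deps→Lint→IntegTest = 12+1+6 = 19 ⇒ 19 minutes.
Scan is off the critical path — its longest chain is 18 minutes, giving 1 of slack.
The critical path is still Deps→Lint→IntegTest; finish is now 19 minutes.

19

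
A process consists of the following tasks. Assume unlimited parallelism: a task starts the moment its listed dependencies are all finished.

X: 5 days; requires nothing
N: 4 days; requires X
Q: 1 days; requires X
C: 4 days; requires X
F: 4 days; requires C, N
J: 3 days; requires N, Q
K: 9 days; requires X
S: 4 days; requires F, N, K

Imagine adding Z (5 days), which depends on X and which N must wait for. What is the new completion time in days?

22

Originally the plan takes 18 days.
With Z inserted, N now waits for max(X, Z).
New critical path: X→Z→N→F→S = 5+5+4+4+4 = 22 ⇒ 22 days.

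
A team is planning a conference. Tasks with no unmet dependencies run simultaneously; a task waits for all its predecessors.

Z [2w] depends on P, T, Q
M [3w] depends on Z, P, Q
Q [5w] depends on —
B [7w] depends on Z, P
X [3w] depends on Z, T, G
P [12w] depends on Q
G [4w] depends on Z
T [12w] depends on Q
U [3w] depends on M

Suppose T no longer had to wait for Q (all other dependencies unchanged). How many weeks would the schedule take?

With the dependency in place, Q→T→Z→G→X = 5+12+2+4+3 = 26 sets the finish at 26 weeks.
Without Q→T, T's earliest start moves from 5 to 0.
The longest chain is now Q→P→Z→G→X = 5+12+2+4+3 = 26, so the schedule takes 26 weeks.

26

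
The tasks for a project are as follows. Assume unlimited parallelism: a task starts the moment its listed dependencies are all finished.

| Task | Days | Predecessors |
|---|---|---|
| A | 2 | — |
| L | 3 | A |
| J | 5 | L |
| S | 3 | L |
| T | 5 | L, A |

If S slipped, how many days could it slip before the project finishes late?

2

Critical path: A→L→J = 2+3+5 = 10, so the finish is 10 days.
Longest path through S: 8 days (earliest finish 8, latest finish 10).
Slack of S = 7 − 5 = 2 days.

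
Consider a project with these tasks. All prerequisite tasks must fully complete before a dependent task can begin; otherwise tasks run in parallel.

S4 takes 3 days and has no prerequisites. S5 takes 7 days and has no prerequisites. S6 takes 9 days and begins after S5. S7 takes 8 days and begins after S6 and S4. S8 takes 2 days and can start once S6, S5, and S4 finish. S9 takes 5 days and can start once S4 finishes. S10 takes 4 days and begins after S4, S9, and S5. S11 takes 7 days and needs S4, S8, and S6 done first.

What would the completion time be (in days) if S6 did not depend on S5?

With the dependency in place, S5→S6→S8→S11 = 7+9+2+7 = 25 sets the finish at 25 days.
Without S5→S6, S6's earliest start moves from 7 to 0.
The longest chain is now S6→S8→S11 = 9+2+7 = 18, so the project takes 18 days.

18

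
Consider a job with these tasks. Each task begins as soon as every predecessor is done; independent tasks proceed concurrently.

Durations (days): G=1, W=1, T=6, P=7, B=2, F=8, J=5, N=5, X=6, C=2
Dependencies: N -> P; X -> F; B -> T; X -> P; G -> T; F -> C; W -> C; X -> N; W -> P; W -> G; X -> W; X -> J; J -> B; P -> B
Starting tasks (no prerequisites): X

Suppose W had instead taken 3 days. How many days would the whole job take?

26

Actual critical path: X→N→P→B→T = 6+5+7+2+6 = 26 ⇒ 26 days.
The longest path through W is only 22 days, so W has float 4.
The critical path is still X→N→P→B→T; finish is now 26 days.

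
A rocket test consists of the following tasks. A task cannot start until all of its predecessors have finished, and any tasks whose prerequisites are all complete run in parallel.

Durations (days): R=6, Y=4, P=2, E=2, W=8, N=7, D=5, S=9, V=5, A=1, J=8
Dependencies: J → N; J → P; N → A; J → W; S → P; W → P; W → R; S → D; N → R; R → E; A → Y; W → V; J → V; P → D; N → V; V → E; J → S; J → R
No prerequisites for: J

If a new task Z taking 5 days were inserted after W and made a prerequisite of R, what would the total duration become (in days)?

29

Originally the plan takes 24 days.
With Z inserted, R now waits for max(J, W, N, Z).
New critical path: J→W→Z→R→E = 8+8+5+6+2 = 29 ⇒ 29 days.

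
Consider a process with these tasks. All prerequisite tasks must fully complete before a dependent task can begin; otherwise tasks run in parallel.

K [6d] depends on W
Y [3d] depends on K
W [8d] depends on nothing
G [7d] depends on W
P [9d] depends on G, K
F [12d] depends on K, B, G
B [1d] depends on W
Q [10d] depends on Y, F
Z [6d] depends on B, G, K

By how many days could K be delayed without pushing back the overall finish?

1

W→G→F→Q = 8+7+12+10 = 37 sets the makespan at 37 days.
Longest path through K: 36 days (earliest finish 14, latest finish 15).
Slack of K = 9 − 8 = 1 day.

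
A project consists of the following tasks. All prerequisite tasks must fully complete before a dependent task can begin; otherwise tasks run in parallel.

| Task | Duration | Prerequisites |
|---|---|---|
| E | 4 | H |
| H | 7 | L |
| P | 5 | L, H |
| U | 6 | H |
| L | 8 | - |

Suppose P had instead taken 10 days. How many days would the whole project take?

Baseline: L→H→U = 8+7+6 = 21 → 21 days.
P is off the critical path — its longest chain is 20 days, giving 1 of slack.
New critical path: L→H→P = 8+7+10 = 25 ⇒ 25 days.

25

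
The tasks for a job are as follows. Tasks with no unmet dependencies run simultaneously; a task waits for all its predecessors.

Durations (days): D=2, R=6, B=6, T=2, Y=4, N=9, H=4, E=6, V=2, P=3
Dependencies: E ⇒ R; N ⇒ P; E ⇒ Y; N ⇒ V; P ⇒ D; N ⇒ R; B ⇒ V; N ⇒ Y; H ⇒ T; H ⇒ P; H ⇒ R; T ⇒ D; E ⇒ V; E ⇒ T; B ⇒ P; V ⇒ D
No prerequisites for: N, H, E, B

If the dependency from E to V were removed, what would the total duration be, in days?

15

Before: longest chain N→R = 9+6 = 15, finish 15.
Dropping E→V doesn't change V's earliest start (9); another predecessor still binds.
The longest chain is now N→R = 9+6 = 15, so the plan takes 15 days.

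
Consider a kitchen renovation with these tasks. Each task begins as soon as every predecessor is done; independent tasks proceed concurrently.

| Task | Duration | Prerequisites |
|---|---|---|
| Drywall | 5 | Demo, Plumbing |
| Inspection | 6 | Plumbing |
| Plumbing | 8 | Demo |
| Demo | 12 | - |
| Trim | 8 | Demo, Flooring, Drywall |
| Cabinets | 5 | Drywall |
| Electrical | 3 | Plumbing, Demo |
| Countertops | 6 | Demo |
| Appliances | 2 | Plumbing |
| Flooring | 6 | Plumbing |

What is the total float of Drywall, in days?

The longest chain is Demo→Plumbing→Flooring→Trim = 12+8+6+8 = 34; overall finish 34 days.
The longest chain containing Drywall totals 33 days.
Float = 34 − 33 = 1.

1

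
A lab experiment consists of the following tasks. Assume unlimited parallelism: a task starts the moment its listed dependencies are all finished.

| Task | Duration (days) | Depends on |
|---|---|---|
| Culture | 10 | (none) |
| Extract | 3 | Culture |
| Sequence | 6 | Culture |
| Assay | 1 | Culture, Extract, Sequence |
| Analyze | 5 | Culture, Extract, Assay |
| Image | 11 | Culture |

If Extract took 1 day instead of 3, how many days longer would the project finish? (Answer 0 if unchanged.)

Critical path before the change: Culture→Sequence→Assay→Analyze = 10+6+1+5 = 22 giving 22 days.
The longest path through Extract is only 19 days, so Extract has float 3.
No other chain overtakes it, so the finish is 22 days.
Change in finish: 22 − 22 = +0 days.

0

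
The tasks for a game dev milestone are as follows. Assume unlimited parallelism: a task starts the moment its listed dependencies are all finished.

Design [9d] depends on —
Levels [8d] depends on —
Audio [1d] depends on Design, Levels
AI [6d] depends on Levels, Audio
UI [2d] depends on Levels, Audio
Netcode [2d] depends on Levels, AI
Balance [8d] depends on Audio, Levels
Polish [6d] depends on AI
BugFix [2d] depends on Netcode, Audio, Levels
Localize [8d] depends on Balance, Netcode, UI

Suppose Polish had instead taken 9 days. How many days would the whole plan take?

26

Critical path before the change: Design→Audio→AI→Netcode→Localize = 9+1+6+2+8 = 26 giving 26 days.
Polish is off the critical path — its longest chain is 22 days, giving 4 of slack.
No other chain overtakes it, so the finish is 26 days.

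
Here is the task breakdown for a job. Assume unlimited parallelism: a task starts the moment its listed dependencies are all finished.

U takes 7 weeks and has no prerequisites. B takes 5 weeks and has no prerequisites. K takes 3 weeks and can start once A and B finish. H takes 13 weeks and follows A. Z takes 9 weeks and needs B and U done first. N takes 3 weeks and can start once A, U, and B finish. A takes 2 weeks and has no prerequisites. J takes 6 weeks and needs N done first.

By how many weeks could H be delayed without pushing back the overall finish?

1

Critical path: U→N→J = 7+3+6 = 16, so the finish is 16 weeks.
Longest path through H: 15 weeks (earliest finish 15, latest finish 16).
Slack of H = 3 − 2 = 1 week.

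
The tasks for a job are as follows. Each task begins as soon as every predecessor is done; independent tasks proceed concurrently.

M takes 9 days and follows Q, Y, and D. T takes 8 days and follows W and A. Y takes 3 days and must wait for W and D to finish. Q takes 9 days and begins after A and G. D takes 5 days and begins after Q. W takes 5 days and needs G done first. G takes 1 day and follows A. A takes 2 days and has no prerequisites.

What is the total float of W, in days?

A→G→Q→D→Y→M = 2+1+9+5+3+9 = 29 sets the makespan at 29 days.
The longest chain containing W totals 20 days.
Float = 29 − 20 = 9.

9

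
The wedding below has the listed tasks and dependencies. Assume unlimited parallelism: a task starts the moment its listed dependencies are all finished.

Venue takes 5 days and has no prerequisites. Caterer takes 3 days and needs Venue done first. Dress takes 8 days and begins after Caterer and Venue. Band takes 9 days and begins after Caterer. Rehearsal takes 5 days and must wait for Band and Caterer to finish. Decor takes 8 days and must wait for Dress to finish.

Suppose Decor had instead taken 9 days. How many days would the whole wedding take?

25

Baseline: Venue→Caterer→Dress→Decor = 5+3+8+8 = 24 → 24 days.
Decor lies on that path, so at 9 days the path becomes 25 days.
The critical path is still Venue→Caterer→Dress→Decor; finish is now 25 days.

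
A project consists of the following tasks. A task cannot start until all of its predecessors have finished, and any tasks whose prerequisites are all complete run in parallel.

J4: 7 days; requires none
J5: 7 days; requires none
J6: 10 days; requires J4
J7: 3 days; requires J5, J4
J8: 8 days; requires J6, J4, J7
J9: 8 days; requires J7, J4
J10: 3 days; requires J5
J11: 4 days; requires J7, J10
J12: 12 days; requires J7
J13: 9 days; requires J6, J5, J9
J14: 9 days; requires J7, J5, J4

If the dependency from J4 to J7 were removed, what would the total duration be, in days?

27

Before: longest chain J4→J7→J9→J13 = 7+3+8+9 = 27, finish 27.
Dropping J4→J7 doesn't change J7's earliest start (7); another predecessor still binds.
After: J5→J7→J9→J13 = 7+3+8+9 = 27 → 27 days.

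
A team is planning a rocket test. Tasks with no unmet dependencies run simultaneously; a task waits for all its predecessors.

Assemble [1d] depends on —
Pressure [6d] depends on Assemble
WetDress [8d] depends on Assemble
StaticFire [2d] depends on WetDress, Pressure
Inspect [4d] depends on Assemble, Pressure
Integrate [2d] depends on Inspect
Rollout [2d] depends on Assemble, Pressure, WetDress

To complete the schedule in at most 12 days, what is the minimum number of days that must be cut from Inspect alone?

Current finish: 13 days; target: 12.
Inspect is on every critical path, so each day cut from Inspect cuts the finish by one (this holds down to a finish of 11).
Need 13 − 12 = 1 day off Inspect → Inspect becomes 3 days, finish becomes 12.

1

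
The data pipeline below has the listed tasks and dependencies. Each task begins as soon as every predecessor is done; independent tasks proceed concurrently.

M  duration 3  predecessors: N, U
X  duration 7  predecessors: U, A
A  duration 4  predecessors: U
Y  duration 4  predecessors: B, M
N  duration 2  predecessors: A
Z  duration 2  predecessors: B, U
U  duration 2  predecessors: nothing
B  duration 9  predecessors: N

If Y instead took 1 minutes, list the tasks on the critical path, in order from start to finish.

As given, the longest chain is U→A→N→B→Y = 2+4+2+9+4 = 21, so the finish is 21 minutes.
Y lies on that path, so at 1 minute the path becomes 18 minutes.
New critical path: U→A→N→B→Z = 2+4+2+9+2 = 19 ⇒ 19 minutes.

U, A, N, B, Z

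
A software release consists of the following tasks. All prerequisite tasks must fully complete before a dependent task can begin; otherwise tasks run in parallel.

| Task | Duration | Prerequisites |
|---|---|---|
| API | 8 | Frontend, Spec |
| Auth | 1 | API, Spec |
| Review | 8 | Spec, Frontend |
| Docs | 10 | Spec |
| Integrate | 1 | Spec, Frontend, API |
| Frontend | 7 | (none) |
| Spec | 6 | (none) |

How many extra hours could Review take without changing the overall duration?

1

The longest chain is Spec→Docs = 6+10 = 16; overall finish 16 hours.
The longest chain containing Review totals 15 hours.
So Review can slip 16 − 15 = 1 hour.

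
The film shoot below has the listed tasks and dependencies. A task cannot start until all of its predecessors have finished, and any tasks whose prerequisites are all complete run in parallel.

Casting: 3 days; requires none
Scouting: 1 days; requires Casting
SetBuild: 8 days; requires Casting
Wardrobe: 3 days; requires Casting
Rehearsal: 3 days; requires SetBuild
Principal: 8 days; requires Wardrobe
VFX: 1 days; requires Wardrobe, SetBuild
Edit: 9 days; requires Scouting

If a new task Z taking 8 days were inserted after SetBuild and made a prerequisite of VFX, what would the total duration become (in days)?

20

Originally the project takes 14 days.
With Z inserted, VFX now waits for max(Wardrobe, SetBuild, Z).
New critical path: Casting→SetBuild→Z→VFX = 3+8+8+1 = 20 ⇒ 20 days.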